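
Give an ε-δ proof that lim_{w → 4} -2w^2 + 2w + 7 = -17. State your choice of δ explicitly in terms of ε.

Let ε > 0 be given. We want δ > 0 such that 0 < |w − 4| < δ implies |(-2w^2 + 2w + 7) + 17| < ε.
(-2w^2 + 2w + 7) + 17 = -2w^2 + 2w + 24 = (w − 4)(-2w - 6).
So |(-2w^2 + 2w + 7) + 17| = |w − 4|·|-2w - 6|.
Require δ ≤ 1. Then |w − 4| < 1 gives |w| < 5, and by the triangle inequality |-2w - 6| ≤ 2·5 + 6 = 16.
Hence |(-2w^2 + 2w + 7) + 17| ≤ 16|w − 4| < ε provided |w − 4| < ε/16.
Choosing δ = min(1, ε/16) ensures both conditions, hence |(-2w^2 + 2w + 7) + 17| < ε.

δ = min(1, ε/16)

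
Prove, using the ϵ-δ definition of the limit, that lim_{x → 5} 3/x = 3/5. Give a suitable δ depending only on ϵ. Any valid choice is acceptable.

δ = min(5/2, (25/6)ϵ)

Let ϵ > 0. We seek δ > 0 such that 0 < |x − 5| < δ implies |3/x − (3/5)| < ϵ.
|3/x − (3/5)| = 3·|5 − x|/(5·|x|) = 3|x − 5|/(5|x|).
Restrict δ ≤ 5/2. Then |x − 5| < 5/2 gives |x| > 5/2, so 5|x| > 25/2.
Then |3/x − (3/5)| < 3|x − 5|/(25/2), which is < ϵ when |x − 5| < (25/6)ϵ.
Take δ = min(5/2, (25/6)ϵ). Then 0 < |x − 5| < δ gives both |x − 5| < 5/2 and |x − 5| < (25/6)ϵ, so |3/x − (3/5)| < ϵ.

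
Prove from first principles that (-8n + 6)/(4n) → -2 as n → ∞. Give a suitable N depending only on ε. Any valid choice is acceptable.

Fix ε > 0. For n ≥ 1, |(-8n + 6)/(4n) + 2| = |24|/(4(4n)) = 24/(4(4n)).
Since 4n ≥ 4n for n ≥ 1, this is ≤ 24/(4·4n) = (3/2)/n.
So |(-8n + 6)/(4n) + 2| < ε whenever n > (3/2)/ε.
Take N = (3/2)/ε. If n > N then |(-8n + 6)/(4n) + 2| ≤ (3/2)/n < ε.

N = (3/2)/ε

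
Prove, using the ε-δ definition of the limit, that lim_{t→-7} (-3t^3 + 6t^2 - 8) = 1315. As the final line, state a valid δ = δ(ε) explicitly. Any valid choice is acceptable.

Fix ε > 0. We want δ > 0 such that 0 < |t + 7| < δ implies |(-3t^3 + 6t^2 - 8) − 1315| < ε.
(-3t^3 + 6t^2 - 8) − 1315 = -3t^3 + 6t^2 - 1323 = (t + 7)(-3t^2 + 27t - 189).
So |(-3t^3 + 6t^2 - 8) − 1315| = |t + 7|·|-3t^2 + 27t - 189|.
Require δ ≤ 2. Then |t + 7| < 2 gives |t| < 9, and by the triangle inequality |-3t^2 + 27t - 189| ≤ 3·9^2 + 27·9 + 189 = 675.
Hence |(-3t^3 + 6t^2 - 8) − 1315| ≤ 675|t + 7| < ε provided |t + 7| < ε/675.
Take δ = min(2, ε/675). Then 0 < |t + 7| < δ gives both |t + 7| < 2 and |t + 7| < ε/675, so |(-3t^3 + 6t^2 - 8) − 1315| < ε.

δ = min(2, ε/675)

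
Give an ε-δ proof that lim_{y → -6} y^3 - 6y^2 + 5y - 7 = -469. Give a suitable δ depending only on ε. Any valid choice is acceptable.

Suppose ε > 0. We want δ > 0 such that 0 < |y + 6| < δ implies |(y^3 - 6y^2 + 5y - 7) + 469| < ε.
(y^3 - 6y^2 + 5y - 7) + 469 = y^3 - 6y^2 + 5y + 462 = (y + 6)(y^2 - 12y + 77).
So |(y^3 - 6y^2 + 5y - 7) + 469| = |y + 6|·|y^2 - 12y + 77|.
Require δ ≤ 1. Then |y + 6| < 1 gives |y| < 7, and by the triangle inequality |y^2 - 12y + 77| ≤ 7^2 + 12·7 + 77 = 210.
Hence |(y^3 - 6y^2 + 5y - 7) + 469| ≤ 210|y + 6| < ε provided |y + 6| < ε/210.
Take δ = min(1, ε/210). Then 0 < |y + 6| < δ gives both |y + 6| < 1 and |y + 6| < ε/210, so |(y^3 - 6y^2 + 5y - 7) + 469| < ε.

δ = min(1, ε/210)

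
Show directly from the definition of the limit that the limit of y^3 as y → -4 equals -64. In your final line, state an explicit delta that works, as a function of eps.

delta = min(2, eps/76)

Let eps > 0. We seek delta > 0 with 0 < |y + 4| < delta ⇒ |y^3 + 64| < eps.
Factor: y^3 + 64 = (y + 4)(y^2 - 4y + 16), so |y^3 + 64| = |y + 4|·|y^2 - 4y + 16|.
Restrict delta ≤ 2. Then |y + 4| < 2 gives |y| < 6, so by the triangle inequality |y^2 - 4y + 16| ≤ 6^2 + 4·6 + 16 = 76.
Hence |y^3 + 64| ≤ 76|y + 4|, which is < eps once |y + 4| < eps/76.
Take delta = min(2, eps/76). If 0 < |y + 4| < delta then both bounds hold and |y^3 + 64| ≤ 76|y + 4| < 76·(eps/76) = eps.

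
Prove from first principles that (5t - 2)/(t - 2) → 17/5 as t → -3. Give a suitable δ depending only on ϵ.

Let ϵ > 0 be given. We want δ > 0 with 0 < |t + 3| < δ ⇒ |(5t - 2)/(t - 2) − (17/5)| < ϵ.
Combining over a common denominator, (5t - 2)/(t - 2) − (17/5) = [(5t - 2)·(-5) − (-17)·(t - 2)] / [(-5)·(t - 2)] = -8(t + 3) / ((-5)(t - 2)).
So |(5t - 2)/(t - 2) − (17/5)| = 8|t + 3| / (5·|t − 2|).
Require δ ≤ 5/2, so |t − 2| ≥ |-5| − |t + 3| > 5 − 5/2 = 5/2.
Hence |(5t - 2)/(t - 2) − (17/5)| < 8|t + 3|/(5·(5/2)) = (16/25)|t + 3|, which is < ϵ once |t + 3| < (25/16)ϵ.
Take δ = min(5/2, (25/16)ϵ). Then 0 < |t + 3| < δ forces both bounds, so |(5t - 2)/(t - 2) − (17/5)| < ϵ.

δ = min(5/2, (25/16)ϵ)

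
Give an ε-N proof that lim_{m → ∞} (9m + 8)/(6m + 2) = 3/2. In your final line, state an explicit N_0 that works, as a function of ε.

N_0 = (5/6)/ε

Fix ε > 0. For m ≥ 1, |(9m + 8)/(6m + 2) − (3/2)| = |30|/(6(6m + 2)) = 30/(6(6m + 2)).
Since 6m + 2 ≥ 6m for m ≥ 1, this is ≤ 30/(6·6m) = (5/6)/m.
So |(9m + 8)/(6m + 2) − (3/2)| < ε whenever m > (5/6)/ε.
Take N_0 = (5/6)/ε. If m > N_0 then |(9m + 8)/(6m + 2) − (3/2)| ≤ (5/6)/m < ε.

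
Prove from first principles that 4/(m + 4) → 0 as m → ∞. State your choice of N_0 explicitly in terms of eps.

N_0 = 4/eps

Let eps > 0. For m ≥ 1, |4/(m + 4) − 0| = 4/(m + 4) ≤ 4/m.
We need 4/m < eps, i.e. m > 4/eps.
Take N_0 = 4/eps. If m > N_0 then |4/(m + 4)| ≤ 4/m < eps.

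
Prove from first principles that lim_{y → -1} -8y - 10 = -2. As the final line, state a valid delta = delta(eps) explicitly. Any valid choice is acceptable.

delta = eps/8

Fix eps > 0. We need delta > 0 so that 0 < |y + 1| < delta implies |(-8y - 10) + 2| < eps.
Since (-8y - 10) + 2 = -8(y + 1), we have |(-8y - 10) + 2| = 8|y + 1|.
So 8|y + 1| < eps exactly when |y + 1| < eps/8.
Choosing delta = eps/8 gives |(-8y - 10) + 2| = 8|y + 1| < eps whenever |y + 1| < delta.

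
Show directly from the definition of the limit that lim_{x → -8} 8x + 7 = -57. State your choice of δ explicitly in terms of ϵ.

Suppose ϵ > 0. We need δ > 0 so that 0 < |x + 8| < δ implies |(8x + 7) + 57| < ϵ.
|(8x + 7) + 57| = |8x + 64| = 8|x + 8|.
So 8|x + 8| < ϵ exactly when |x + 8| < ϵ/8.
Choosing δ = ϵ/8 gives |(8x + 7) + 57| = 8|x + 8| < ϵ whenever |x + 8| < δ.

δ = ϵ/8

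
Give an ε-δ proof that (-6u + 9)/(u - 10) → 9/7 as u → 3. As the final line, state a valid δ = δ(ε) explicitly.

Suppose ε > 0. We want δ > 0 with 0 < |u − 3| < δ ⇒ |(-6u + 9)/(u - 10) − (9/7)| < ε.
Combining over a common denominator, (-6u + 9)/(u - 10) − (9/7) = [(-6u + 9)·(-7) − (-9)·(u - 10)] / [(-7)·(u - 10)] = 51(u − 3) / ((-7)(u - 10)).
So |(-6u + 9)/(u - 10) − (9/7)| = 51|u − 3| / (7·|u − 10|).
Restrict δ ≤ 7/2. Then |u − 3| < 7/2 gives |u − 10| = |(u − 3) + (-7)| ≥ 7 − 7/2 = 7/2.
Hence |(-6u + 9)/(u - 10) − (9/7)| < 51|u − 3|/(7·(7/2)) = (102/49)|u − 3|, which is < ε once |u − 3| < (49/102)ε.
Take δ = min(7/2, (49/102)ε). Then 0 < |u − 3| < δ forces both bounds, so |(-6u + 9)/(u - 10) − (9/7)| < ε.

δ = min(7/2, (49/102)ε)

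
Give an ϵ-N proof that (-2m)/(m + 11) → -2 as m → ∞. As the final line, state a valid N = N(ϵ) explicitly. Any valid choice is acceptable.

Let ϵ > 0 be given. For m ≥ 1, |(-2m)/(m + 11) + 2| = |22|/((m + 11)) = 22/((m + 11)).
Since m + 11 ≥ m for m ≥ 1, this is ≤ 22/(m) = 22/m.
So |(-2m)/(m + 11) + 2| < ϵ whenever m > 22/ϵ.
Take N = 22/ϵ. If m > N then |(-2m)/(m + 11) + 2| ≤ 22/m < ϵ.

N = 22/ϵ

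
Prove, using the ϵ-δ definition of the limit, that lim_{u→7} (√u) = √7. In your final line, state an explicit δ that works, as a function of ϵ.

δ = min(7, √7·ϵ)

Let ϵ > 0 be given. We want δ > 0 such that 0 < |u − 7| < δ implies |√u − √7| < ϵ.
Multiplying by the conjugate, |√u − √7| = |u − 7|/(√u + √7).
Restrict δ ≤ 7 so that |u − 7| < 7 forces u > 0, and then √u + √7 > √7.
Hence |√u − √7| < |u − 7|/√7, which is < ϵ once |u − 7| < √7·ϵ.
Take δ = min(7, √7·ϵ). If 0 < |u − 7| < δ then u > 0 and |√u − √7| < |u − 7|/√7 < ϵ.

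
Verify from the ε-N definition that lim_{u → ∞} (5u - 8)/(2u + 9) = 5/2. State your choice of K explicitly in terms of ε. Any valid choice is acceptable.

Suppose ε > 0. We seek K > 0 such that u > K implies |(5u - 8)/(2u + 9) − (5/2)| < ε.
(5u - 8)/(2u + 9) − (5/2) = (2(5u - 8) − 5(2u + 9)) / (2(2u + 9)) = -61/(2(2u + 9)).
For u > 0 we have 2u + 9 > 2u, so |(5u - 8)/(2u + 9) − (5/2)| = 61/(2(2u + 9)) < 61/(2·2u) = (61/4)/u.
Thus |(5u - 8)/(2u + 9) − (5/2)| < ε whenever u > (61/4)/ε.
Take K = (61/4)/ε. If u > K then |(5u - 8)/(2u + 9) − (5/2)| < (61/4)/u < ε.

K = (61/4)/ε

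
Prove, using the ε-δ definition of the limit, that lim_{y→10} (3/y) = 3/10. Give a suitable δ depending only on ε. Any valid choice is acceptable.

δ = min(5, (50/3)ε)

Let ε > 0 be given. We seek δ > 0 such that 0 < |y − 10| < δ implies |3/y − (3/10)| < ε.
|3/y − (3/10)| = 3·|10 − y|/(10·|y|) = 3|y − 10|/(10|y|).
Restrict δ ≤ 5. Then |y − 10| < 5 gives |y| > 5, so 10|y| > 50.
Then |3/y − (3/10)| < 3|y − 10|/50, which is < ε when |y − 10| < (50/3)ε.
Take δ = min(5, (50/3)ε). Then 0 < |y − 10| < δ gives both |y − 10| < 5 and |y − 10| < (50/3)ε, so |3/y − (3/10)| < ε.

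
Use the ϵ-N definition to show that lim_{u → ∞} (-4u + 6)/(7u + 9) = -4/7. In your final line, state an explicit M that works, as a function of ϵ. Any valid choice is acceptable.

M = (78/49)/ϵ

Fix ϵ > 0. We seek M > 0 such that u > M implies |(-4u + 6)/(7u + 9) + 4/7| < ϵ.
(-4u + 6)/(7u + 9) + 4/7 = (7(-4u + 6) − (-4)(7u + 9)) / (7(7u + 9)) = 78/(7(7u + 9)).
For u > 0 we have 7u + 9 > 7u, so |(-4u + 6)/(7u + 9) + 4/7| = 78/(7(7u + 9)) < 78/(7·7u) = (78/49)/u.
Thus |(-4u + 6)/(7u + 9) + 4/7| < ϵ whenever u > (78/49)/ϵ.
Take M = (78/49)/ϵ. If u > M then |(-4u + 6)/(7u + 9) + 4/7| < (78/49)/u < ϵ.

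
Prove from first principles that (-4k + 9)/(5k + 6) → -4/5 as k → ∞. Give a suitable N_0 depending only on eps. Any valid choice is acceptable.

Suppose eps > 0. For k ≥ 1, |(-4k + 9)/(5k + 6) + 4/5| = |69|/(5(5k + 6)) = 69/(5(5k + 6)).
Since 5k + 6 ≥ 5k for k ≥ 1, this is ≤ 69/(5·5k) = (69/25)/k.
So |(-4k + 9)/(5k + 6) + 4/5| < eps whenever k > (69/25)/eps.
Take N_0 = (69/25)/eps. If k > N_0 then |(-4k + 9)/(5k + 6) + 4/5| ≤ (69/25)/k < eps.

N_0 = (69/25)/eps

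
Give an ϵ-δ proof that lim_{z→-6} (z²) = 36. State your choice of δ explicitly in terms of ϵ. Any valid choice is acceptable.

Suppose ϵ > 0. We seek δ > 0 with 0 < |z + 6| < δ ⇒ |z² − 36| < ϵ.
Factor: z² − 36 = (z + 6)(z - 6), so |z² − 36| = |z + 6|·|z - 6|.
Impose δ ≤ 1 so that |z| < 7; then |z - 6| ≤ 13.
Hence |z² − 36| ≤ 13|z + 6|, which is < ϵ once |z + 6| < ϵ/13.
Take δ = min(1, ϵ/13). If 0 < |z + 6| < δ then both bounds hold and |z² − 36| ≤ 13|z + 6| < 13·(ϵ/13) = ϵ.

δ = min(1, ϵ/13)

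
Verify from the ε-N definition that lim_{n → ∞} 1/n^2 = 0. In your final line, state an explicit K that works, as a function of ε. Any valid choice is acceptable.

Suppose ε > 0. For n ≥ 1, |1/n^2 − 0| = 1/n^2.
1/n^2 < ε ⇔ n^2 > 1/ε ⇔ n > (1/ε)^{1/2}.
Take K = (1/ε)^{1/2}. Then n > K implies 1/n^2 < ε.

K = (1/ε)^{1/2}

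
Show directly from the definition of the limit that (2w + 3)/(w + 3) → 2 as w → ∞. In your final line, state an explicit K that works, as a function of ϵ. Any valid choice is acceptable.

Let ϵ > 0 be given. We seek K > 0 such that w > K implies |(2w + 3)/(w + 3) − 2| < ϵ.
(2w + 3)/(w + 3) − 2 = ((2w + 3) − 2(w + 3)) / ((w + 3)) = -3/((w + 3)).
For w > 0 we have w + 3 > w, so |(2w + 3)/(w + 3) − 2| = 3/((w + 3)) < 3/(w) = 3/w.
Thus |(2w + 3)/(w + 3) − 2| < ϵ whenever w > 3/ϵ.
Take K = 3/ϵ. If w > K then |(2w + 3)/(w + 3) − 2| < 3/w < ϵ.

K = 3/ϵ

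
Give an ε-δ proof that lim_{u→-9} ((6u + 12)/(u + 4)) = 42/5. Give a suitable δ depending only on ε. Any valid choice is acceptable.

Suppose ε > 0. We want δ > 0 with 0 < |u + 9| < δ ⇒ |(6u + 12)/(u + 4) − (42/5)| < ε.
Combining over a common denominator, (6u + 12)/(u + 4) − (42/5) = [(6u + 12)·(-5) − (-42)·(u + 4)] / [(-5)·(u + 4)] = 12(u + 9) / ((-5)(u + 4)).
So |(6u + 12)/(u + 4) − (42/5)| = 12|u + 9| / (5·|u + 4|).
Restrict δ ≤ 5/2. Then |u + 9| < 5/2 gives |u + 4| = |(u + 9) + (-5)| ≥ 5 − 5/2 = 5/2.
Hence |(6u + 12)/(u + 4) − (42/5)| < 12|u + 9|/(5·(5/2)) = (24/25)|u + 9|, which is < ε once |u + 9| < (25/24)ε.
Take δ = min(5/2, (25/24)ε). Then 0 < |u + 9| < δ forces both bounds, so |(6u + 12)/(u + 4) − (42/5)| < ε.

δ = min(5/2, (25/24)ε)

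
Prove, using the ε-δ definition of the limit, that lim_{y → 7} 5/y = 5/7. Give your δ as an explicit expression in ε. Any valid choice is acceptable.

Fix ε > 0. We seek δ > 0 such that 0 < |y − 7| < δ implies |5/y − (5/7)| < ε.
|5/y − (5/7)| = 5·|7 − y|/(7·|y|) = 5|y − 7|/(7|y|).
Restrict δ ≤ 7/2. Then |y − 7| < 7/2 gives |y| > 7/2, so 7|y| > 49/2.
Then |5/y − (5/7)| < 5|y − 7|/(49/2), which is < ε when |y − 7| < (49/10)ε.
Take δ = min(7/2, (49/10)ε). Then 0 < |y − 7| < δ gives both |y − 7| < 7/2 and |y − 7| < (49/10)ε, so |5/y − (5/7)| < ε.

δ = min(7/2, (49/10)ε)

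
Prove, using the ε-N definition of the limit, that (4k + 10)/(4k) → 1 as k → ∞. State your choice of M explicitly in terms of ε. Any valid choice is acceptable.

Fix ε > 0. For k ≥ 1, |(4k + 10)/(4k) − 1| = |40|/(4(4k)) = 40/(4(4k)).
Since 4k ≥ 4k for k ≥ 1, this is ≤ 40/(4·4k) = (5/2)/k.
So |(4k + 10)/(4k) − 1| < ε whenever k > (5/2)/ε.
Take M = (5/2)/ε. If k > M then |(4k + 10)/(4k) − 1| ≤ (5/2)/k < ε.

M = (5/2)/ε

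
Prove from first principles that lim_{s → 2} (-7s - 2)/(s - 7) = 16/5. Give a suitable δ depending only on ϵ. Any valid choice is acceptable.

δ = min(5/2, (25/102)ϵ)

Fix ϵ > 0. We want δ > 0 with 0 < |s − 2| < δ ⇒ |(-7s - 2)/(s - 7) − (16/5)| < ϵ.
Combining over a common denominator, (-7s - 2)/(s - 7) − (16/5) = [(-7s - 2)·(-5) − (-16)·(s - 7)] / [(-5)·(s - 7)] = 51(s − 2) / ((-5)(s - 7)).
So |(-7s - 2)/(s - 7) − (16/5)| = 51|s − 2| / (5·|s − 7|).
Require δ ≤ 5/2, so |s − 7| ≥ |-5| − |s − 2| > 5 − 5/2 = 5/2.
Hence |(-7s - 2)/(s - 7) − (16/5)| < 51|s − 2|/(5·(5/2)) = (102/25)|s − 2|, which is < ϵ once |s − 2| < (25/102)ϵ.
Take δ = min(5/2, (25/102)ϵ). Then 0 < |s − 2| < δ forces both bounds, so |(-7s - 2)/(s - 7) − (16/5)| < ϵ.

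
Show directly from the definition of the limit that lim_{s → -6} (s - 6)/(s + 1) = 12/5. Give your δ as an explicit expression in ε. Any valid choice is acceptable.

Let ε > 0. We want δ > 0 with 0 < |s + 6| < δ ⇒ |(s - 6)/(s + 1) − (12/5)| < ε.
Combining over a common denominator, (s - 6)/(s + 1) − (12/5) = [(s - 6)·(-5) − (-12)·(s + 1)] / [(-5)·(s + 1)] = 7(s + 6) / ((-5)(s + 1)).
So |(s - 6)/(s + 1) − (12/5)| = 7|s + 6| / (5·|s + 1|).
Require δ ≤ 5/2, so |s + 1| ≥ |-5| − |s + 6| > 5 − 5/2 = 5/2.
Hence |(s - 6)/(s + 1) − (12/5)| < 7|s + 6|/(5·(5/2)) = (14/25)|s + 6|, which is < ε once |s + 6| < (25/14)ε.
Take δ = min(5/2, (25/14)ε). Then 0 < |s + 6| < δ forces both bounds, so |(s - 6)/(s + 1) − (12/5)| < ε.

δ = min(5/2, (25/14)ε)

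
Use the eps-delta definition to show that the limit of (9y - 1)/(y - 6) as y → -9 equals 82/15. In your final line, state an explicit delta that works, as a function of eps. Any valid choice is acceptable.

delta = min(15/2, (225/106)eps)

Suppose eps > 0. We want delta > 0 with 0 < |y + 9| < delta ⇒ |(9y - 1)/(y - 6) − (82/15)| < eps.
Combining over a common denominator, (9y - 1)/(y - 6) − (82/15) = [(9y - 1)·(-15) − (-82)·(y - 6)] / [(-15)·(y - 6)] = -53(y + 9) / ((-15)(y - 6)).
So |(9y - 1)/(y - 6) − (82/15)| = 53|y + 9| / (15·|y − 6|).
Restrict delta ≤ 15/2. Then |y + 9| < 15/2 gives |y − 6| = |(y + 9) + (-15)| ≥ 15 − 15/2 = 15/2.
Hence |(9y - 1)/(y - 6) − (82/15)| < 53|y + 9|/(15·(15/2)) = (106/225)|y + 9|, which is < eps once |y + 9| < (225/106)eps.
Take delta = min(15/2, (225/106)eps). Then 0 < |y + 9| < delta forces both bounds, so |(9y - 1)/(y - 6) − (82/15)| < eps.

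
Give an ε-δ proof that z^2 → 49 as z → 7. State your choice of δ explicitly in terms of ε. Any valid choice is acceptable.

Let ε > 0 be given. We seek δ > 0 with 0 < |z − 7| < δ ⇒ |z^2 − 49| < ε.
Factor: z^2 − 49 = (z − 7)(z + 7), so |z^2 − 49| = |z − 7|·|z + 7|.
Restrict δ ≤ 1. Then |z − 7| < 1 gives |z| < 8, so by the triangle inequality |z + 7| ≤ 8 + 7 = 15.
Hence |z^2 − 49| ≤ 15|z − 7|, which is < ε once |z − 7| < ε/15.
Take δ = min(1, ε/15). If 0 < |z − 7| < δ then both bounds hold and |z^2 − 49| ≤ 15|z − 7| < 15·(ε/15) = ε.

δ = min(1, ε/15)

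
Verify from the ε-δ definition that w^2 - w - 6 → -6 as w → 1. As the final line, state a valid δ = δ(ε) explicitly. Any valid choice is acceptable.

Suppose ε > 0. We want δ > 0 such that 0 < |w − 1| < δ implies |(w^2 - w - 6) + 6| < ε.
(w^2 - w - 6) + 6 = w^2 - w = (w − 1)(w).
So |(w^2 - w - 6) + 6| = |w − 1|·|w|.
Assume first that |w − 1| < 1, so |w| < 2. Then |w| ≤ 2 = 2.
Hence |(w^2 - w - 6) + 6| ≤ 2|w − 1| < ε provided |w − 1| < ε/2.
Choosing δ = min(1, ε/2) ensures both conditions, hence |(w^2 - w - 6) + 6| < ε.

δ = min(1, ε/2)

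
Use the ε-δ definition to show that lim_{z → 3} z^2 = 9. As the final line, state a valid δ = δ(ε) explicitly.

δ = min(1, ε/7)

Suppose ε > 0. We seek δ > 0 with 0 < |z − 3| < δ ⇒ |z^2 − 9| < ε.
Factor: z^2 − 9 = (z − 3)(z + 3), so |z^2 − 9| = |z − 3|·|z + 3|.
Impose δ ≤ 1 so that |z| < 4; then |z + 3| ≤ 7.
Hence |z^2 − 9| ≤ 7|z − 3|, which is < ε once |z − 3| < ε/7.
Take δ = min(1, ε/7). If 0 < |z − 3| < δ then both bounds hold and |z^2 − 9| ≤ 7|z − 3| < 7·(ε/7) = ε.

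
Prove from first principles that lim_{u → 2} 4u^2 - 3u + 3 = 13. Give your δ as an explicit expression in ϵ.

δ = min(1, ϵ/17)

Fix ϵ > 0. We want δ > 0 such that 0 < |u − 2| < δ implies |(4u^2 - 3u + 3) − 13| < ϵ.
(4u^2 - 3u + 3) − 13 = 4u^2 - 3u - 10 = (u − 2)(4u + 5).
So |(4u^2 - 3u + 3) − 13| = |u − 2|·|4u + 5|.
Require δ ≤ 1. Then |u − 2| < 1 gives |u| < 3, and by the triangle inequality |4u + 5| ≤ 4·3 + 5 = 17.
Hence |(4u^2 - 3u + 3) − 13| ≤ 17|u − 2| < ϵ provided |u − 2| < ϵ/17.
Take δ = min(1, ϵ/17). Then 0 < |u − 2| < δ gives both |u − 2| < 1 and |u − 2| < ϵ/17, so |(4u^2 - 3u + 3) − 13| < ϵ.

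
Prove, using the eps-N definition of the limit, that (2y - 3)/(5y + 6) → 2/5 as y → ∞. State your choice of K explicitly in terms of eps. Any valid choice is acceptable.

Suppose eps > 0. We seek K > 0 such that y > K implies |(2y - 3)/(5y + 6) − (2/5)| < eps.
(2y - 3)/(5y + 6) − (2/5) = (5(2y - 3) − 2(5y + 6)) / (5(5y + 6)) = -27/(5(5y + 6)).
For y > 0 we have 5y + 6 > 5y, so |(2y - 3)/(5y + 6) − (2/5)| = 27/(5(5y + 6)) < 27/(5·5y) = (27/25)/y.
Thus |(2y - 3)/(5y + 6) − (2/5)| < eps whenever y > (27/25)/eps.
Take K = (27/25)/eps. If y > K then |(2y - 3)/(5y + 6) − (2/5)| < (27/25)/y < eps.

K = (27/25)/eps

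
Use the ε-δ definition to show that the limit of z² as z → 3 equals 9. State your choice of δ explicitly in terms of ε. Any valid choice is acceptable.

δ = min(2, ε/8)

Let ε > 0 be given. We seek δ > 0 with 0 < |z − 3| < δ ⇒ |z² − 9| < ε.
Factor: z² − 9 = (z − 3)(z + 3), so |z² − 9| = |z − 3|·|z + 3|.
Restrict δ ≤ 2. Then |z − 3| < 2 gives |z| < 5, so by the triangle inequality |z + 3| ≤ 5 + 3 = 8.
Hence |z² − 9| ≤ 8|z − 3|, which is < ε once |z − 3| < ε/8.
Take δ = min(2, ε/8). If 0 < |z − 3| < δ then both bounds hold and |z² − 9| ≤ 8|z − 3| < 8·(ε/8) = ε.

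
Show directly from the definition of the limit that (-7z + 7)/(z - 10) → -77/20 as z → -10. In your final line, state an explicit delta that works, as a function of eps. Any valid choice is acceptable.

Fix eps > 0. We want delta > 0 with 0 < |z + 10| < delta ⇒ |(-7z + 7)/(z - 10) + 77/20| < eps.
Combining over a common denominator, (-7z + 7)/(z - 10) + 77/20 = [(-7z + 7)·(-20) − 77·(z - 10)] / [(-20)·(z - 10)] = 63(z + 10) / ((-20)(z - 10)).
So |(-7z + 7)/(z - 10) + 77/20| = 63|z + 10| / (20·|z − 10|).
Restrict delta ≤ 10. Then |z + 10| < 10 gives |z − 10| = |(z + 10) + (-20)| ≥ 20 − 10 = 10.
Hence |(-7z + 7)/(z - 10) + 77/20| < 63|z + 10|/(20·10) = (63/200)|z + 10|, which is < eps once |z + 10| < (200/63)eps.
Take delta = min(10, (200/63)eps). Then 0 < |z + 10| < delta forces both bounds, so |(-7z + 7)/(z - 10) + 77/20| < eps.

delta = min(10, (200/63)eps)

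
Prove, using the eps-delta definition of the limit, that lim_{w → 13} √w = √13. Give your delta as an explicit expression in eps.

Fix eps > 0. We want delta > 0 such that 0 < |w − 13| < delta implies |√w − √13| < eps.
Multiplying by the conjugate, |√w − √13| = |w − 13|/(√w + √13).
Restrict delta ≤ 13 so that |w − 13| < 13 forces w > 0, and then √w + √13 > √13.
Hence |√w − √13| < |w − 13|/√13, which is < eps once |w − 13| < √13·eps.
Take delta = min(13, √13·eps). If 0 < |w − 13| < delta then w > 0 and |√w − √13| < |w − 13|/√13 < eps.

delta = min(13, √13·eps)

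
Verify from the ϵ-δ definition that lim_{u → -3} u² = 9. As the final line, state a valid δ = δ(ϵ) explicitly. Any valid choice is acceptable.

Fix ϵ > 0. We seek δ > 0 with 0 < |u + 3| < δ ⇒ |u² − 9| < ϵ.
Factor: u² − 9 = (u + 3)(u - 3), so |u² − 9| = |u + 3|·|u - 3|.
Restrict δ ≤ 1. Then |u + 3| < 1 gives |u| < 4, so by the triangle inequality |u - 3| ≤ 4 + 3 = 7.
Hence |u² − 9| ≤ 7|u + 3|, which is < ϵ once |u + 3| < ϵ/7.
Take δ = min(1, ϵ/7). If 0 < |u + 3| < δ then both bounds hold and |u² − 9| ≤ 7|u + 3| < 7·(ϵ/7) = ϵ.

δ = min(1, ϵ/7)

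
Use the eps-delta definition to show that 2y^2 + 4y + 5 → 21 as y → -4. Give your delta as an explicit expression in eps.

delta = min(1, eps/14)

Fix eps > 0. We want delta > 0 such that 0 < |y + 4| < delta implies |(2y^2 + 4y + 5) − 21| < eps.
(2y^2 + 4y + 5) − 21 = 2y^2 + 4y - 16 = (y + 4)(2y - 4).
So |(2y^2 + 4y + 5) − 21| = |y + 4|·|2y - 4|.
Assume first that |y + 4| < 1, so |y| < 5. Then |2y - 4| ≤ 2·5 + 4 = 14.
Hence |(2y^2 + 4y + 5) − 21| ≤ 14|y + 4| < eps provided |y + 4| < eps/14.
Choosing delta = min(1, eps/14) ensures both conditions, hence |(2y^2 + 4y + 5) − 21| < eps.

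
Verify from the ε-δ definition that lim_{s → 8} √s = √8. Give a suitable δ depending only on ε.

Let ε > 0 be given. We want δ > 0 such that 0 < |s − 8| < δ implies |√s − √8| < ε.
Rationalise: √s − √8 = (s − 8)/(√s + √8), so |√s − √8| = |s − 8|/(√s + √8).
Restrict δ ≤ 8 so that |s − 8| < 8 forces s > 0, and then √s + √8 > √8.
Hence |√s − √8| < |s − 8|/√8, which is < ε once |s − 8| < √8·ε.
Take δ = min(8, √8·ε). If 0 < |s − 8| < δ then s > 0 and |√s − √8| < |s − 8|/√8 < ε.

δ = min(8, √8·ε)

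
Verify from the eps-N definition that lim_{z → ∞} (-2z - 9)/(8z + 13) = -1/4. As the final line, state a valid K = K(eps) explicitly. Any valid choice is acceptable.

Suppose eps > 0. We seek K > 0 such that z > K implies |(-2z - 9)/(8z + 13) + 1/4| < eps.
(-2z - 9)/(8z + 13) + 1/4 = (8(-2z - 9) − (-2)(8z + 13)) / (8(8z + 13)) = -46/(8(8z + 13)).
For z > 0 we have 8z + 13 > 8z, so |(-2z - 9)/(8z + 13) + 1/4| = 46/(8(8z + 13)) < 46/(8·8z) = (23/32)/z.
Thus |(-2z - 9)/(8z + 13) + 1/4| < eps whenever z > (23/32)/eps.
Take K = (23/32)/eps. If z > K then |(-2z - 9)/(8z + 13) + 1/4| < (23/32)/z < eps.

K = (23/32)/eps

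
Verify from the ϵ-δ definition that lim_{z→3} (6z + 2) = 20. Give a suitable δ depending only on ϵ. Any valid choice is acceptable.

Let ϵ > 0. We need δ > 0 so that 0 < |z − 3| < δ implies |(6z + 2) − 20| < ϵ.
Since (6z + 2) − 20 = 6(z − 3), we have |(6z + 2) − 20| = 6|z − 3|.
Thus it suffices that |z − 3| < ϵ/6.
Take δ = ϵ/6. If 0 < |z − 3| < δ then |(6z + 2) − 20| = 6|z − 3| < 6·(ϵ/6) = ϵ.

δ = ϵ/6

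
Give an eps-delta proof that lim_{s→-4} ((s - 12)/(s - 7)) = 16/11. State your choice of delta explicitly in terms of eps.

Let eps > 0 be given. We want delta > 0 with 0 < |s + 4| < delta ⇒ |(s - 12)/(s - 7) − (16/11)| < eps.
Combining over a common denominator, (s - 12)/(s - 7) − (16/11) = [(s - 12)·(-11) − (-16)·(s - 7)] / [(-11)·(s - 7)] = 5(s + 4) / ((-11)(s - 7)).
So |(s - 12)/(s - 7) − (16/11)| = 5|s + 4| / (11·|s − 7|).
Restrict delta ≤ 11/2. Then |s + 4| < 11/2 gives |s − 7| = |(s + 4) + (-11)| ≥ 11 − 11/2 = 11/2.
Hence |(s - 12)/(s - 7) − (16/11)| < 5|s + 4|/(11·(11/2)) = (10/121)|s + 4|, which is < eps once |s + 4| < (121/10)eps.
Take delta = min(11/2, (121/10)eps). Then 0 < |s + 4| < delta forces both bounds, so |(s - 12)/(s - 7) − (16/11)| < eps.

delta = min(11/2, (121/10)eps)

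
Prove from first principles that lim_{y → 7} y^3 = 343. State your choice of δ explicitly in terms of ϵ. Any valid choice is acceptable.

Let ϵ > 0 be given. We seek δ > 0 with 0 < |y − 7| < δ ⇒ |y^3 − 343| < ϵ.
Factor: y^3 − 343 = (y − 7)(y^2 + 7y + 49), so |y^3 − 343| = |y − 7|·|y^2 + 7y + 49|.
Restrict δ ≤ 1. Then |y − 7| < 1 gives |y| < 8, so by the triangle inequality |y^2 + 7y + 49| ≤ 8^2 + 7·8 + 49 = 169.
Hence |y^3 − 343| ≤ 169|y − 7|, which is < ϵ once |y − 7| < ϵ/169.
Take δ = min(1, ϵ/169). If 0 < |y − 7| < δ then both bounds hold and |y^3 − 343| ≤ 169|y − 7| < 169·(ϵ/169) = ϵ.

δ = min(1, ϵ/169)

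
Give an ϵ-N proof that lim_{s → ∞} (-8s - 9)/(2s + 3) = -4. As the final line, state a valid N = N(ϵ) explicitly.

Let ϵ > 0. We seek N > 0 such that s > N implies |(-8s - 9)/(2s + 3) + 4| < ϵ.
(-8s - 9)/(2s + 3) + 4 = (2(-8s - 9) − (-8)(2s + 3)) / (2(2s + 3)) = 6/(2(2s + 3)).
For s > 0 we have 2s + 3 > 2s, so |(-8s - 9)/(2s + 3) + 4| = 6/(2(2s + 3)) < 6/(2·2s) = (3/2)/s.
Thus |(-8s - 9)/(2s + 3) + 4| < ϵ whenever s > (3/2)/ϵ.
Take N = (3/2)/ϵ. If s > N then |(-8s - 9)/(2s + 3) + 4| < (3/2)/s < ϵ.

N = (3/2)/ϵ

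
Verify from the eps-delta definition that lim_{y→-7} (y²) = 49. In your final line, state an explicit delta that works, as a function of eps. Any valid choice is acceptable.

Fix eps > 0. We seek delta > 0 with 0 < |y + 7| < delta ⇒ |y² − 49| < eps.
Factor: y² − 49 = (y + 7)(y - 7), so |y² − 49| = |y + 7|·|y - 7|.
Restrict delta ≤ 1. Then |y + 7| < 1 gives |y| < 8, so by the triangle inequality |y - 7| ≤ 8 + 7 = 15.
Hence |y² − 49| ≤ 15|y + 7|, which is < eps once |y + 7| < eps/15.
Take delta = min(1, eps/15). If 0 < |y + 7| < delta then both bounds hold and |y² − 49| ≤ 15|y + 7| < 15·(eps/15) = eps.

delta = min(1, eps/15)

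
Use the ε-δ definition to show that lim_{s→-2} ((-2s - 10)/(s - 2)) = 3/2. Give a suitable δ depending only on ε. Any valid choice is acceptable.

Let ε > 0. We want δ > 0 with 0 < |s + 2| < δ ⇒ |(-2s - 10)/(s - 2) − (3/2)| < ε.
Combining over a common denominator, (-2s - 10)/(s - 2) − (3/2) = [(-2s - 10)·(-4) − (-6)·(s - 2)] / [(-4)·(s - 2)] = 14(s + 2) / ((-4)(s - 2)).
So |(-2s - 10)/(s - 2) − (3/2)| = 14|s + 2| / (4·|s − 2|).
Restrict δ ≤ 2. Then |s + 2| < 2 gives |s − 2| = |(s + 2) + (-4)| ≥ 4 − 2 = 2.
Hence |(-2s - 10)/(s - 2) − (3/2)| < 14|s + 2|/(4·2) = (7/4)|s + 2|, which is < ε once |s + 2| < (4/7)ε.
Take δ = min(2, (4/7)ε). Then 0 < |s + 2| < δ forces both bounds, so |(-2s - 10)/(s - 2) − (3/2)| < ε.

δ = min(2, (4/7)ε)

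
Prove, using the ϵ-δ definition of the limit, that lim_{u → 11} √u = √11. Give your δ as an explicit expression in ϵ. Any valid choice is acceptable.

δ = min(11, √11·ϵ)

Fix ϵ > 0. We want δ > 0 such that 0 < |u − 11| < δ implies |√u − √11| < ϵ.
Multiplying by the conjugate, |√u − √11| = |u − 11|/(√u + √11).
Restrict δ ≤ 11 so that |u − 11| < 11 forces u > 0, and then √u + √11 > √11.
Hence |√u − √11| < |u − 11|/√11, which is < ϵ once |u − 11| < √11·ϵ.
Take δ = min(11, √11·ϵ). If 0 < |u − 11| < δ then u > 0 and |√u − √11| < |u − 11|/√11 < ϵ.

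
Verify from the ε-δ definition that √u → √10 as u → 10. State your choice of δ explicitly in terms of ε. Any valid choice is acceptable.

δ = min(10, √10·ε)

Fix ε > 0. We want δ > 0 such that 0 < |u − 10| < δ implies |√u − √10| < ε.
Rationalise: √u − √10 = (u − 10)/(√u + √10), so |√u − √10| = |u − 10|/(√u + √10).
Restrict δ ≤ 10 so that |u − 10| < 10 forces u > 0, and then √u + √10 > √10.
Hence |√u − √10| < |u − 10|/√10, which is < ε once |u − 10| < √10·ε.
Take δ = min(10, √10·ε). If 0 < |u − 10| < δ then u > 0 and |√u − √10| < |u − 10|/√10 < ε.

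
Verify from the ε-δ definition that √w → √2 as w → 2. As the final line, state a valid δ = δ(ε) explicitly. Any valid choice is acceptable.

δ = min(2, √2·ε)

Let ε > 0 be given. We want δ > 0 such that 0 < |w − 2| < δ implies |√w − √2| < ε.
Multiplying by the conjugate, |√w − √2| = |w − 2|/(√w + √2).
Restrict δ ≤ 2 so that |w − 2| < 2 forces w > 0, and then √w + √2 > √2.
Hence |√w − √2| < |w − 2|/√2, which is < ε once |w − 2| < √2·ε.
Take δ = min(2, √2·ε). If 0 < |w − 2| < δ then w > 0 and |√w − √2| < |w − 2|/√2 < ε.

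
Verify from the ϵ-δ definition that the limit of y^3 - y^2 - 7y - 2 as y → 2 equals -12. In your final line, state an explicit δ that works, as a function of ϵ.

δ = min(1, ϵ/17)

Suppose ϵ > 0. We want δ > 0 such that 0 < |y − 2| < δ implies |(y^3 - y^2 - 7y - 2) + 12| < ϵ.
(y^3 - y^2 - 7y - 2) + 12 = y^3 - y^2 - 7y + 10 = (y − 2)(y^2 + y - 5).
So |(y^3 - y^2 - 7y - 2) + 12| = |y − 2|·|y^2 + y - 5|.
Require δ ≤ 1. Then |y − 2| < 1 gives |y| < 3, and by the triangle inequality |y^2 + y - 5| ≤ 3^2 + 3 + 5 = 17.
Hence |(y^3 - y^2 - 7y - 2) + 12| ≤ 17|y − 2| < ϵ provided |y − 2| < ϵ/17.
Choosing δ = min(1, ϵ/17) ensures both conditions, hence |(y^3 - y^2 - 7y - 2) + 12| < ϵ.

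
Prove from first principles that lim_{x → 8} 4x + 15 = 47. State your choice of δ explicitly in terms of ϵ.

Let ϵ > 0. We need δ > 0 so that 0 < |x − 8| < δ implies |(4x + 15) − 47| < ϵ.
Since (4x + 15) − 47 = 4(x − 8), we have |(4x + 15) − 47| = 4|x − 8|.
So 4|x − 8| < ϵ exactly when |x − 8| < ϵ/4.
Take δ = ϵ/4. If 0 < |x − 8| < δ then |(4x + 15) − 47| = 4|x − 8| < 4·(ϵ/4) = ϵ.

δ = ϵ/4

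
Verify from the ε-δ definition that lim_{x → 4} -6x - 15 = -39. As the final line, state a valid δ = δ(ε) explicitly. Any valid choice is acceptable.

δ = ε/6

Let ε > 0 be given. We need δ > 0 so that 0 < |x − 4| < δ implies |(-6x - 15) + 39| < ε.
Since (-6x - 15) + 39 = -6(x − 4), we have |(-6x - 15) + 39| = 6|x − 4|.
So 6|x − 4| < ε exactly when |x − 4| < ε/6.
Take δ = ε/6. If 0 < |x − 4| < δ then |(-6x - 15) + 39| = 6|x − 4| < 6·(ε/6) = ε.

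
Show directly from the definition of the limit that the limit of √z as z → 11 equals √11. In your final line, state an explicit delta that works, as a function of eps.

Let eps > 0. We want delta > 0 such that 0 < |z − 11| < delta implies |√z − √11| < eps.
Rationalise: √z − √11 = (z − 11)/(√z + √11), so |√z − √11| = |z − 11|/(√z + √11).
Restrict delta ≤ 11 so that |z − 11| < 11 forces z > 0, and then √z + √11 > √11.
Hence |√z − √11| < |z − 11|/√11, which is < eps once |z − 11| < √11·eps.
Take delta = min(11, √11·eps). If 0 < |z − 11| < delta then z > 0 and |√z − √11| < |z − 11|/√11 < eps.

delta = min(11, √11·eps)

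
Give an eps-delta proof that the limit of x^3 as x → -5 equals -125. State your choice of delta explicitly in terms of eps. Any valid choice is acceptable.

delta = min(2, eps/109)

Let eps > 0. We seek delta > 0 with 0 < |x + 5| < delta ⇒ |x^3 + 125| < eps.
Factor: x^3 + 125 = (x + 5)(x^2 - 5x + 25), so |x^3 + 125| = |x + 5|·|x^2 - 5x + 25|.
Restrict delta ≤ 2. Then |x + 5| < 2 gives |x| < 7, so by the triangle inequality |x^2 - 5x + 25| ≤ 7^2 + 5·7 + 25 = 109.
Hence |x^3 + 125| ≤ 109|x + 5|, which is < eps once |x + 5| < eps/109.
Take delta = min(2, eps/109). If 0 < |x + 5| < delta then both bounds hold and |x^3 + 125| ≤ 109|x + 5| < 109·(eps/109) = eps.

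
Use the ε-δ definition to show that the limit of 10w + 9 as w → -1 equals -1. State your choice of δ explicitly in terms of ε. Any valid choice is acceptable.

δ = ε/10

Let ε > 0 be given. We need δ > 0 so that 0 < |w + 1| < δ implies |(10w + 9) + 1| < ε.
Since (10w + 9) + 1 = 10(w + 1), we have |(10w + 9) + 1| = 10|w + 1|.
So 10|w + 1| < ε exactly when |w + 1| < ε/10.
Take δ = ε/10. If 0 < |w + 1| < δ then |(10w + 9) + 1| = 10|w + 1| < 10·(ε/10) = ε.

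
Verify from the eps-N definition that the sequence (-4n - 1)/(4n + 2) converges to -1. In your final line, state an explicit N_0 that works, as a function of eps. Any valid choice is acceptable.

Fix eps > 0. For n ≥ 1, |(-4n - 1)/(4n + 2) + 1| = |4|/(4(4n + 2)) = 4/(4(4n + 2)).
Since 4n + 2 ≥ 4n for n ≥ 1, this is ≤ 4/(4·4n) = (1/4)/n.
So |(-4n - 1)/(4n + 2) + 1| < eps whenever n > (1/4)/eps.
Take N_0 = (1/4)/eps. If n > N_0 then |(-4n - 1)/(4n + 2) + 1| ≤ (1/4)/n < eps.

N_0 = (1/4)/eps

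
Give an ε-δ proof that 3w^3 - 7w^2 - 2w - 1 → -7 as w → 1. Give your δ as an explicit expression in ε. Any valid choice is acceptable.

Let ε > 0 be given. We want δ > 0 such that 0 < |w − 1| < δ implies |(3w^3 - 7w^2 - 2w - 1) + 7| < ε.
(3w^3 - 7w^2 - 2w - 1) + 7 = 3w^3 - 7w^2 - 2w + 6 = (w − 1)(3w^2 - 4w - 6).
So |(3w^3 - 7w^2 - 2w - 1) + 7| = |w − 1|·|3w^2 - 4w - 6|.
Require δ ≤ 1. Then |w − 1| < 1 gives |w| < 2, and by the triangle inequality |3w^2 - 4w - 6| ≤ 3·2^2 + 4·2 + 6 = 26.
Hence |(3w^3 - 7w^2 - 2w - 1) + 7| ≤ 26|w − 1| < ε provided |w − 1| < ε/26.
Choosing δ = min(1, ε/26) ensures both conditions, hence |(3w^3 - 7w^2 - 2w - 1) + 7| < ε.

δ = min(1, ε/26)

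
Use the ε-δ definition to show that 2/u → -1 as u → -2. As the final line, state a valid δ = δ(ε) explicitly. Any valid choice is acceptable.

Fix ε > 0. We seek δ > 0 such that 0 < |u + 2| < δ implies |2/u + 1| < ε.
|2/u + 1| = 2·|-2 − u|/(2·|u|) = 2|u + 2|/(2|u|).
Require δ ≤ 1 so that |u| > 2 − 1 = 1, hence 2|u| > 2.
Then |2/u + 1| < 2|u + 2|/2, which is < ε when |u + 2| < ε.
Take δ = min(1, ε). Then 0 < |u + 2| < δ gives both |u + 2| < 1 and |u + 2| < ε, so |2/u + 1| < ε.

δ = min(1, ε)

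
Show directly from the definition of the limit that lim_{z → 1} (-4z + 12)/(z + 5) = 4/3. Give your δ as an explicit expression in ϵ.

δ = min(3, (9/16)ϵ)

Let ϵ > 0 be given. We want δ > 0 with 0 < |z − 1| < δ ⇒ |(-4z + 12)/(z + 5) − (4/3)| < ϵ.
Combining over a common denominator, (-4z + 12)/(z + 5) − (4/3) = [(-4z + 12)·6 − 8·(z + 5)] / [6·(z + 5)] = -32(z − 1) / (6(z + 5)).
So |(-4z + 12)/(z + 5) − (4/3)| = 32|z − 1| / (6·|z + 5|).
Restrict δ ≤ 3. Then |z − 1| < 3 gives |z + 5| = |(z − 1) + 6| ≥ 6 − 3 = 3.
Hence |(-4z + 12)/(z + 5) − (4/3)| < 32|z − 1|/(6·3) = (16/9)|z − 1|, which is < ϵ once |z − 1| < (9/16)ϵ.
Take δ = min(3, (9/16)ϵ). Then 0 < |z − 1| < δ forces both bounds, so |(-4z + 12)/(z + 5) − (4/3)| < ϵ.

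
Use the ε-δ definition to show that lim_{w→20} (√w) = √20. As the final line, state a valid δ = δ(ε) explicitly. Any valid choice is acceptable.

Suppose ε > 0. We want δ > 0 such that 0 < |w − 20| < δ implies |√w − √20| < ε.
Multiplying by the conjugate, |√w − √20| = |w − 20|/(√w + √20).
Restrict δ ≤ 20 so that |w − 20| < 20 forces w > 0, and then √w + √20 > √20.
Hence |√w − √20| < |w − 20|/√20, which is < ε once |w − 20| < √20·ε.
Take δ = min(20, √20·ε). If 0 < |w − 20| < δ then w > 0 and |√w − √20| < |w − 20|/√20 < ε.

δ = min(20, √20·ε)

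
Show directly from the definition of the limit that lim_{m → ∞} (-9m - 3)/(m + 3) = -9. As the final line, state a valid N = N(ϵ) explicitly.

Let ϵ > 0. For m ≥ 1, |(-9m - 3)/(m + 3) + 9| = |24|/((m + 3)) = 24/((m + 3)).
Since m + 3 ≥ m for m ≥ 1, this is ≤ 24/(m) = 24/m.
So |(-9m - 3)/(m + 3) + 9| < ϵ whenever m > 24/ϵ.
Take N = 24/ϵ. If m > N then |(-9m - 3)/(m + 3) + 9| ≤ 24/m < ϵ.

N = 24/ϵ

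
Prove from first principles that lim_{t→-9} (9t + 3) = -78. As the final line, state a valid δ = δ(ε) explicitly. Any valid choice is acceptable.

Let ε > 0. We need δ > 0 so that 0 < |t + 9| < δ implies |(9t + 3) + 78| < ε.
|(9t + 3) + 78| = |9t + 81| = 9|t + 9|.
Thus it suffices that |t + 9| < ε/9.
Choosing δ = ε/9 gives |(9t + 3) + 78| = 9|t + 9| < ε whenever |t + 9| < δ.

δ = ε/9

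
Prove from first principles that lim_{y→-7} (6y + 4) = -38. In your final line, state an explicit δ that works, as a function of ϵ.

δ = ϵ/6

Let ϵ > 0. We need δ > 0 so that 0 < |y + 7| < δ implies |(6y + 4) + 38| < ϵ.
|(6y + 4) + 38| = |6y + 42| = 6|y + 7|.
So 6|y + 7| < ϵ exactly when |y + 7| < ϵ/6.
Choosing δ = ϵ/6 gives |(6y + 4) + 38| = 6|y + 7| < ϵ whenever |y + 7| < δ.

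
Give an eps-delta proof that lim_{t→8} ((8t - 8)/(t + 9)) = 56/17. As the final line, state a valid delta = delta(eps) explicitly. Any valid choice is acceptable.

delta = min(17/2, (289/160)eps)

Fix eps > 0. We want delta > 0 with 0 < |t − 8| < delta ⇒ |(8t - 8)/(t + 9) − (56/17)| < eps.
Combining over a common denominator, (8t - 8)/(t + 9) − (56/17) = [(8t - 8)·17 − 56·(t + 9)] / [17·(t + 9)] = 80(t − 8) / (17(t + 9)).
So |(8t - 8)/(t + 9) − (56/17)| = 80|t − 8| / (17·|t + 9|).
Require delta ≤ 17/2, so |t + 9| ≥ |17| − |t − 8| > 17 − 17/2 = 17/2.
Hence |(8t - 8)/(t + 9) − (56/17)| < 80|t − 8|/(17·(17/2)) = (160/289)|t − 8|, which is < eps once |t − 8| < (289/160)eps.
Take delta = min(17/2, (289/160)eps). Then 0 < |t − 8| < delta forces both bounds, so |(8t - 8)/(t + 9) − (56/17)| < eps.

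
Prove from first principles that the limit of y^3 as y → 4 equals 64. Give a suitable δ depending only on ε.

Suppose ε > 0. We seek δ > 0 with 0 < |y − 4| < δ ⇒ |y^3 − 64| < ε.
Factor: y^3 − 64 = (y − 4)(y^2 + 4y + 16), so |y^3 − 64| = |y − 4|·|y^2 + 4y + 16|.
Impose δ ≤ 1 so that |y| < 5; then |y^2 + 4y + 16| ≤ 61.
Hence |y^3 − 64| ≤ 61|y − 4|, which is < ε once |y − 4| < ε/61.
Take δ = min(1, ε/61). If 0 < |y − 4| < δ then both bounds hold and |y^3 − 64| ≤ 61|y − 4| < 61·(ε/61) = ε.

δ = min(1, ε/61)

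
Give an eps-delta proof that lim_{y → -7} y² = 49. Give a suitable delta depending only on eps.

Let eps > 0 be given. We seek delta > 0 with 0 < |y + 7| < delta ⇒ |y² − 49| < eps.
Factor: y² − 49 = (y + 7)(y - 7), so |y² − 49| = |y + 7|·|y - 7|.
Impose delta ≤ 1 so that |y| < 8; then |y - 7| ≤ 15.
Hence |y² − 49| ≤ 15|y + 7|, which is < eps once |y + 7| < eps/15.
Take delta = min(1, eps/15). If 0 < |y + 7| < delta then both bounds hold and |y² − 49| ≤ 15|y + 7| < 15·(eps/15) = eps.

delta = min(1, eps/15)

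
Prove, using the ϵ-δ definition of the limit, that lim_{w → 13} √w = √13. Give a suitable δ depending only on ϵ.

δ = min(13, √13·ϵ)

Suppose ϵ > 0. We want δ > 0 such that 0 < |w − 13| < δ implies |√w − √13| < ϵ.
Rationalise: √w − √13 = (w − 13)/(√w + √13), so |√w − √13| = |w − 13|/(√w + √13).
Restrict δ ≤ 13 so that |w − 13| < 13 forces w > 0, and then √w + √13 > √13.
Hence |√w − √13| < |w − 13|/√13, which is < ϵ once |w − 13| < √13·ϵ.
Take δ = min(13, √13·ϵ). If 0 < |w − 13| < δ then w > 0 and |√w − √13| < |w − 13|/√13 < ϵ.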